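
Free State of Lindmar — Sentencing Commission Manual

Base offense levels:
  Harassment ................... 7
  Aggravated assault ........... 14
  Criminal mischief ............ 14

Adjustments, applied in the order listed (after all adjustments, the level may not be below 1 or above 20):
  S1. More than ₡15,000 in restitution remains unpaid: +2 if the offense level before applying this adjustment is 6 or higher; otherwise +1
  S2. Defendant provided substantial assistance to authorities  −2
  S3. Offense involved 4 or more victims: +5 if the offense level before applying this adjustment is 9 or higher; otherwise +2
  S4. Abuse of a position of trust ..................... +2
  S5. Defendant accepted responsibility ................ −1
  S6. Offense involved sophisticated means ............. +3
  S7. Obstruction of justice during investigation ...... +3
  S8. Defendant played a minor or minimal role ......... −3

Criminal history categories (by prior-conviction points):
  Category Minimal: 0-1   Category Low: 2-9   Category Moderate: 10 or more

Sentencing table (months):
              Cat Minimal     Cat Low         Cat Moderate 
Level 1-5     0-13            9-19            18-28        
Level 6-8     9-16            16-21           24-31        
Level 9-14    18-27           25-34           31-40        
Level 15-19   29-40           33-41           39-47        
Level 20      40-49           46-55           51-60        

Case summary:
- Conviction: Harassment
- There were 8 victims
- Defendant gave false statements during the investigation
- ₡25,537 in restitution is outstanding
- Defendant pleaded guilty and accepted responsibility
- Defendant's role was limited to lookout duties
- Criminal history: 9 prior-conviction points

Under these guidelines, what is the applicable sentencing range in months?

25-34 months

Base offense level for harassment: 7.
S1 applies (level before this adjustment is 7 ≥ 6, so +2): 7 + 2 = 9.
S3 applies (level before this adjustment is 9 ≥ 9, so +5): 9 + 5 = 14.
S5 applies: 14 − 1 = 13.
S7 applies: 13 + 3 = 16.
S8 applies: 16 − 3 = 13.
Final offense level: 13.
Criminal history: 9 prior points → Category Low (2-9).
Level 13 falls in the 9-14 band.
Grid: Level 9-14 × Category Low = 25-34 months.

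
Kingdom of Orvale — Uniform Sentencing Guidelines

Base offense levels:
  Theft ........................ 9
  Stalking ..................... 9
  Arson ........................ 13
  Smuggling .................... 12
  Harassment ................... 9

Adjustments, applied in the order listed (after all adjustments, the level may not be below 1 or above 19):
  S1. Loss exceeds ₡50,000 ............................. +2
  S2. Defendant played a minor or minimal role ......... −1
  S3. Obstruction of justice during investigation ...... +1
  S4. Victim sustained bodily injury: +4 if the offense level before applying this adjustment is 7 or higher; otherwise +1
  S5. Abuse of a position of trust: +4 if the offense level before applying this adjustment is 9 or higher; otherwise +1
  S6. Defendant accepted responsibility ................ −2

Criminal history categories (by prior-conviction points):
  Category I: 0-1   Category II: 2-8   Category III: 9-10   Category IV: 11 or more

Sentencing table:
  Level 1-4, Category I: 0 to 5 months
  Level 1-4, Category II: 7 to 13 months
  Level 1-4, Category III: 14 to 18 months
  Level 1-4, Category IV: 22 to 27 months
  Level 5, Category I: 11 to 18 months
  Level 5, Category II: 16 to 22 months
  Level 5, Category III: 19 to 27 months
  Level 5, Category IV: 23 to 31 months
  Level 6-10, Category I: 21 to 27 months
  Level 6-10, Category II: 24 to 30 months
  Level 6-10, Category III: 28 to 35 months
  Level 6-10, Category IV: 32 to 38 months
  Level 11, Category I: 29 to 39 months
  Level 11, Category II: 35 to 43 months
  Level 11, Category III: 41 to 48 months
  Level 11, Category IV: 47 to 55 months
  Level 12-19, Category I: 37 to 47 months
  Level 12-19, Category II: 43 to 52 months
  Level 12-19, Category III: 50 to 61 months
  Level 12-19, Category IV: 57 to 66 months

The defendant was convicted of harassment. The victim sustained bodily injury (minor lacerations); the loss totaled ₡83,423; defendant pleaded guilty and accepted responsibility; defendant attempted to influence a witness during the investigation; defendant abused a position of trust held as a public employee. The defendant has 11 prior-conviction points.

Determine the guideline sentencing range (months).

57-66 months

Base offense level for harassment: 9.
S1 applies: 9 + 2 = 11.
S3 applies: 11 + 1 = 12.
S4 applies (level before this adjustment is 12 ≥ 7, so +4): 12 + 4 = 16.
S5 applies (level before this adjustment is 16 ≥ 9, so +4): 16 + 4 = 20.
S6 applies: 20 − 2 = 18.
Final offense level: 18.
Criminal history: 11 prior points → Category IV (11+).
Level 18 falls in the 12-19 band.
Grid: Level 12-19 × Category IV = 57-66 months.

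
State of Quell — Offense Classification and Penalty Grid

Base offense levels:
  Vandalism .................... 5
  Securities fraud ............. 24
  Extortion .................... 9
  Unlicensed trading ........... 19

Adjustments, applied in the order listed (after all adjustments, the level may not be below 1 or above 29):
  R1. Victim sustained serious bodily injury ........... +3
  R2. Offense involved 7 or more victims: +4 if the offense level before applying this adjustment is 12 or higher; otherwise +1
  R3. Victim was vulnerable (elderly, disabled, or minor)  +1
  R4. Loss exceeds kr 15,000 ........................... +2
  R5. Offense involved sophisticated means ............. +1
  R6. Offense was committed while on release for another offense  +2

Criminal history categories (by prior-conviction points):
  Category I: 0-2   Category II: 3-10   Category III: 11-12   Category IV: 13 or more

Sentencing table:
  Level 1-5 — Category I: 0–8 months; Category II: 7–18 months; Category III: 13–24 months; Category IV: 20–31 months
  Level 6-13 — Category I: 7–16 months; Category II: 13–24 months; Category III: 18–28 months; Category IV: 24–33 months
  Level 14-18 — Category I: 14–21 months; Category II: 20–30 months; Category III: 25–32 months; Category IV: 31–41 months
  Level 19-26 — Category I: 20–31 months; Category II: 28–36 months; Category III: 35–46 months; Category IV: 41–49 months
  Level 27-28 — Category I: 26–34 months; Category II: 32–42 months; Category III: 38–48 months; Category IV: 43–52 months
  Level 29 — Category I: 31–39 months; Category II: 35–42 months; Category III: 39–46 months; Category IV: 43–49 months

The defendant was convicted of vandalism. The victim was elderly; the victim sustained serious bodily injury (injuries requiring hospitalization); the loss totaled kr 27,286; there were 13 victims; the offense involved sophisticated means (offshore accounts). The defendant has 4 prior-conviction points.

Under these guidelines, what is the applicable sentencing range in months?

13-24 months

Base offense level for vandalism: 5.
R1 applies: 5 + 3 = 8.
R2 applies (level before this adjustment is 8 < 12, so +1): 8 + 1 = 9.
R3 applies: 9 + 1 = 10.
R4 applies: 10 + 2 = 12.
R5 applies: 12 + 1 = 13.
R6 does not apply.
Final offense level: 13.
Criminal history: 4 prior points → Category II (3-10).
Level 13 falls in the 6-13 band.
Grid: Level 6-13 × Category II = 13-24 months.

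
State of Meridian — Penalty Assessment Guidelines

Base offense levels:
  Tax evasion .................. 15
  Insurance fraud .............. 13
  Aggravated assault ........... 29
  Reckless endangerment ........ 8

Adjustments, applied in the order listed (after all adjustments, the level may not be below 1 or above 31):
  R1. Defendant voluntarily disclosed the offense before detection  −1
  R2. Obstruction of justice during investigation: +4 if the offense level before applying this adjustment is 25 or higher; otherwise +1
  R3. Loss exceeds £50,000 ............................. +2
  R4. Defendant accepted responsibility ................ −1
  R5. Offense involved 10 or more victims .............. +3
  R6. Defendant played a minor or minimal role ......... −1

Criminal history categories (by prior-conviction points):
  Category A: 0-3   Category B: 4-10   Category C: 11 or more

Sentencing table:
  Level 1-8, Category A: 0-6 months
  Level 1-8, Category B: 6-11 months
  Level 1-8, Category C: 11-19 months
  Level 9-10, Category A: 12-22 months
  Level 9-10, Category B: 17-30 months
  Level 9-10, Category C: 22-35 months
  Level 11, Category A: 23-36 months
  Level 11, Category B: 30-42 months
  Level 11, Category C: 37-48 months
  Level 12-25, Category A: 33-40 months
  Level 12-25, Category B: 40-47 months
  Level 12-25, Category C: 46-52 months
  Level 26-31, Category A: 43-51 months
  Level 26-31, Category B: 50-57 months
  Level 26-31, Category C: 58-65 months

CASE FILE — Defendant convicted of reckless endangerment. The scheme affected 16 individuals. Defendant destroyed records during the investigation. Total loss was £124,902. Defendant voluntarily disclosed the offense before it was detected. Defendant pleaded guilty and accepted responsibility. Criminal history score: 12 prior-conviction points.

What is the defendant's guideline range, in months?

46-52 months

Base offense level for reckless endangerment: 8.
R1 applies: 8 − 1 = 7.
R2 applies (level before this adjustment is 7 < 25, so +1): 7 + 1 = 8.
R3 applies: 8 + 2 = 10.
R4 applies: 10 − 1 = 9.
R5 applies: 9 + 3 = 12.
Final offense level: 12.
Criminal history: 12 prior points → Category C (11+).
Level 12 falls in the 12-25 band.
Grid: Level 12-25 × Category C = 46-52 months.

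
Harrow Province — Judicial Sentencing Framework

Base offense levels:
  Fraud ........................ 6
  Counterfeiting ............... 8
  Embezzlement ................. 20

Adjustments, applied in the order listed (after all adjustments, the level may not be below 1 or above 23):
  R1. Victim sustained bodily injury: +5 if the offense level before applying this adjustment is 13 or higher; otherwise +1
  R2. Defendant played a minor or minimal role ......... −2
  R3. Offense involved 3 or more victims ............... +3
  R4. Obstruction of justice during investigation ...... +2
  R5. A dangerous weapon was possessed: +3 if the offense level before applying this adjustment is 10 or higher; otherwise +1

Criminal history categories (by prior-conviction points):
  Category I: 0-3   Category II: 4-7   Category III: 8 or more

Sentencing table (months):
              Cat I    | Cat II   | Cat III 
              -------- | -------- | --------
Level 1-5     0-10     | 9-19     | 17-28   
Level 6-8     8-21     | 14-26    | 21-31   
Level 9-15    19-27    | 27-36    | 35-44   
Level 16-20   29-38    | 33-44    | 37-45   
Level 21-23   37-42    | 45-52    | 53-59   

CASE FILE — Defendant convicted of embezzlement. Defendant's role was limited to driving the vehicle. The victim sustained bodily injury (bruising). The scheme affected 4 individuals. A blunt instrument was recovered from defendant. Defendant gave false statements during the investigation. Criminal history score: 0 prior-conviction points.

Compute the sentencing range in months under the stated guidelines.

37-42 months

Base offense level for embezzlement: 20.
R1 applies (level before this adjustment is 20 ≥ 13, so +5): 20 + 5 = 25.
R2 applies: 25 − 2 = 23.
R3 applies: 23 + 3 = 26.
R4 applies: 26 + 2 = 28.
R5 applies (level before this adjustment is 28 ≥ 10, so +3): 28 + 3 = 31.
Level 31 exceeds the maximum of 23; capped at 23.
Final offense level: 23.
Criminal history: 0 prior points → Category I (0-3).
Level 23 falls in the 21-23 band.
Grid: Level 21-23 × Category I = 37-42 months.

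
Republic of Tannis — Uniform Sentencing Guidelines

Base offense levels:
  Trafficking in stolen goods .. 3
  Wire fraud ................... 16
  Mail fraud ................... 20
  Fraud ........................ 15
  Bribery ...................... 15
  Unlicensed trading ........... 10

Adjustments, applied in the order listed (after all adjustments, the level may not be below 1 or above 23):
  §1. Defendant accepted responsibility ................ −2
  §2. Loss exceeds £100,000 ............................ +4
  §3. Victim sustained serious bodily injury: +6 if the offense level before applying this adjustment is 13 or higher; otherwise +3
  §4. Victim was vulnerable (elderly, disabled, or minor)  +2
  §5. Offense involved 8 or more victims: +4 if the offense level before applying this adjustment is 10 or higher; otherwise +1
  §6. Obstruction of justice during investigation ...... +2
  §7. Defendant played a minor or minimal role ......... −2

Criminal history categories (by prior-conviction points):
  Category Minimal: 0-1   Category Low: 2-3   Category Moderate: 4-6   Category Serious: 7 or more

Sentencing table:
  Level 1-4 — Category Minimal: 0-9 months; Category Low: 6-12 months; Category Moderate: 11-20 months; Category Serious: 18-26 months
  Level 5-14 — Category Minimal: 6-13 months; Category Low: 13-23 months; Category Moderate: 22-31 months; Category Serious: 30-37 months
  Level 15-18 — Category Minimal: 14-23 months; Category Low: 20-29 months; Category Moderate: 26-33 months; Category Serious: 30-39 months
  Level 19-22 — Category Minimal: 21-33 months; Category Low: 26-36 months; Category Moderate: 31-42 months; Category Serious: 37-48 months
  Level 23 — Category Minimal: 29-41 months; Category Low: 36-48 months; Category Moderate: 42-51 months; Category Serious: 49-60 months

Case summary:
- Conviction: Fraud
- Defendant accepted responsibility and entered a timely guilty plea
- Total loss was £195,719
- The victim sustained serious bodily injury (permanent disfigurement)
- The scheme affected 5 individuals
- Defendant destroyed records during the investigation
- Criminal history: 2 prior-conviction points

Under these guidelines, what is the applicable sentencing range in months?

Base offense level for fraud: 15.
§1 applies: 15 − 2 = 13.
§2 applies: 13 + 4 = 17.
§3 applies (level before this adjustment is 17 ≥ 13, so +6): 17 + 6 = 23.
§5 does not apply.
§6 applies: 23 + 2 = 25.
§7 does not apply.
Level 25 exceeds the maximum of 23; capped at 23.
Final offense level: 23.
Criminal history: 2 prior points → Category Low (2-3).
Level 23 falls in the 23 band.
Grid: Level 23 × Category Low = 36-48 months.

36-48 months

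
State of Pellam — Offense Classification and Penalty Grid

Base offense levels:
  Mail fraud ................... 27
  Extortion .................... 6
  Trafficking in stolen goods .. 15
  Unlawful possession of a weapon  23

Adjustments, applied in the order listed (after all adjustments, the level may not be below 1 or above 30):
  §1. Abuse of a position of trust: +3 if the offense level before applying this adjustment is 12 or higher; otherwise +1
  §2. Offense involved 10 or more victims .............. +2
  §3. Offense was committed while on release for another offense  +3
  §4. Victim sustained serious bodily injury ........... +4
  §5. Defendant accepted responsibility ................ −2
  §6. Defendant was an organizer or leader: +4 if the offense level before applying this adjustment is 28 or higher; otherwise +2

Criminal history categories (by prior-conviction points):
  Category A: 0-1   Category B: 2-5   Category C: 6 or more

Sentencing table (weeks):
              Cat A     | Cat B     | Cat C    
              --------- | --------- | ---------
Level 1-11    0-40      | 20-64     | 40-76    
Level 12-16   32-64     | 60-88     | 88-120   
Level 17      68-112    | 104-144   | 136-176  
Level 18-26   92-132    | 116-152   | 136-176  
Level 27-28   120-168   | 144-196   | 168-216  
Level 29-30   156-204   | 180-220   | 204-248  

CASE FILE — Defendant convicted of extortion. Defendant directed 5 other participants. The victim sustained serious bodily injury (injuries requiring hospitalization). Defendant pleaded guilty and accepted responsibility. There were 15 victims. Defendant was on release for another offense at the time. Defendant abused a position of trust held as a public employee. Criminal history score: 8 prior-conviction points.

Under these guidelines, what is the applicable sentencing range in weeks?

88-120 weeks

Base offense level for extortion: 6.
§1 applies (level before this adjustment is 6 < 12, so +1): 6 + 1 = 7.
§2 applies: 7 + 2 = 9.
§3 applies: 9 + 3 = 12.
§4 applies: 12 + 4 = 16.
§5 applies: 16 − 2 = 14.
§6 applies (level before this adjustment is 14 < 28, so +2): 14 + 2 = 16.
Final offense level: 16.
Criminal history: 8 prior points → Category C (6+).
Level 16 falls in the 12-16 band.
Grid: Level 12-16 × Category C = 88-120 weeks.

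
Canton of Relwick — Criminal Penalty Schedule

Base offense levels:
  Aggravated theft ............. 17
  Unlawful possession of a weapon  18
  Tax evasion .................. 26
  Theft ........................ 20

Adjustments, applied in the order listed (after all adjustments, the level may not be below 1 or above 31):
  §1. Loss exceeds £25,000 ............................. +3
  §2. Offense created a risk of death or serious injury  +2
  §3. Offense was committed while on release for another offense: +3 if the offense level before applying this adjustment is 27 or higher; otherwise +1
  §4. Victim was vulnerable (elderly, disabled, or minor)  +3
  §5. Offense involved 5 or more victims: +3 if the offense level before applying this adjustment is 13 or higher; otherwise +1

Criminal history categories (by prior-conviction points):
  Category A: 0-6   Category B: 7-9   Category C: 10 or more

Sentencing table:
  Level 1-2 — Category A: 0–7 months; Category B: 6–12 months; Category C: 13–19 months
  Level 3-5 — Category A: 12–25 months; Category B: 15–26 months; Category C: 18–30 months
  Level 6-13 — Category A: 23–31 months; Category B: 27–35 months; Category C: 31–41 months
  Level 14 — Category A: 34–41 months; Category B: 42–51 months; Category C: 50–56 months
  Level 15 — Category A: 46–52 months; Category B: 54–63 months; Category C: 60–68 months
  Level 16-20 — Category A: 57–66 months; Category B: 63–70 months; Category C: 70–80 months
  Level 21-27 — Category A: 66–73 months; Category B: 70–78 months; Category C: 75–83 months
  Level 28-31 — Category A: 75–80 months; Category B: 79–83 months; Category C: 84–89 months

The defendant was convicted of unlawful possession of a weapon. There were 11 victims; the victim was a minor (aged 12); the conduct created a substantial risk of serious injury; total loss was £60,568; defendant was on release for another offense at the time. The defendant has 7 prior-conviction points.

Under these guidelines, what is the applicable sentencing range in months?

79-83 months

Base offense level for unlawful possession of a weapon: 18.
§1 applies: 18 + 3 = 21.
§2 applies: 21 + 2 = 23.
§3 applies (level before this adjustment is 23 < 27, so +1): 23 + 1 = 24.
§4 applies: 24 + 3 = 27.
§5 applies (level before this adjustment is 27 ≥ 13, so +3): 27 + 3 = 30.
Final offense level: 30.
Criminal history: 7 prior points → Category B (7-9).
Level 30 falls in the 28-31 band.
Grid: Level 28-31 × Category B = 79-83 months.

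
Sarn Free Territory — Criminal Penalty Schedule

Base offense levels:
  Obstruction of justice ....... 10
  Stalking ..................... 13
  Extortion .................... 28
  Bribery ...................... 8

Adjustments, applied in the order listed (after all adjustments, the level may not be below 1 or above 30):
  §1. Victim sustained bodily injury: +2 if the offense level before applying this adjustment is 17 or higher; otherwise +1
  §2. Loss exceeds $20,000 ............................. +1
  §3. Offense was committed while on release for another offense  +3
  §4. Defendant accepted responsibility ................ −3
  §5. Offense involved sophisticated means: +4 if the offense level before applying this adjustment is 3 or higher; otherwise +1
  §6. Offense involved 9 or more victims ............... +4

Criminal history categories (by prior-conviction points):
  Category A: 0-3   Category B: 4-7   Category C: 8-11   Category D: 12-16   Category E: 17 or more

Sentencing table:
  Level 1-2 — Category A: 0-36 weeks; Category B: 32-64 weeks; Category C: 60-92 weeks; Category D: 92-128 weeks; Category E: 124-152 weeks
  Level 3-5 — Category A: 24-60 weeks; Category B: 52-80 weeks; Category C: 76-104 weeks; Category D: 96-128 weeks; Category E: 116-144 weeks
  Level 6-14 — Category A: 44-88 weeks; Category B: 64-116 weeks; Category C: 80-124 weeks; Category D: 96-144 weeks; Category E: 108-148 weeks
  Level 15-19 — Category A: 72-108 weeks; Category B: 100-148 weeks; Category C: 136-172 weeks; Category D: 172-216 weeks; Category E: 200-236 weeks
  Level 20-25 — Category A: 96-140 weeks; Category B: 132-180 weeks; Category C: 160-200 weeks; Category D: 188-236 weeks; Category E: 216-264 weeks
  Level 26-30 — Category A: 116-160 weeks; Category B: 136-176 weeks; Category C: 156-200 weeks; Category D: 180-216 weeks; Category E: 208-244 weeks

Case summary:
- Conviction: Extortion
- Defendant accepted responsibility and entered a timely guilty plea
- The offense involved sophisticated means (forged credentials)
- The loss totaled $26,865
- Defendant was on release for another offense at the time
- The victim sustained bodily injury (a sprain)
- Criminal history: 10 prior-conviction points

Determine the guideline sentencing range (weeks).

156-200 weeks

Base offense level for extortion: 28.
§1 applies (level before this adjustment is 28 ≥ 17, so +2): 28 + 2 = 30.
§2 applies: 30 + 1 = 31.
§3 applies: 31 + 3 = 34.
§4 applies: 34 − 3 = 31.
§5 applies (level before this adjustment is 31 ≥ 3, so +4): 31 + 4 = 35.
Level 35 exceeds the maximum of 30; capped at 30.
Final offense level: 30.
Criminal history: 10 prior points → Category C (8-11).
Level 30 falls in the 26-30 band.
Grid: Level 26-30 × Category C = 156-200 weeks.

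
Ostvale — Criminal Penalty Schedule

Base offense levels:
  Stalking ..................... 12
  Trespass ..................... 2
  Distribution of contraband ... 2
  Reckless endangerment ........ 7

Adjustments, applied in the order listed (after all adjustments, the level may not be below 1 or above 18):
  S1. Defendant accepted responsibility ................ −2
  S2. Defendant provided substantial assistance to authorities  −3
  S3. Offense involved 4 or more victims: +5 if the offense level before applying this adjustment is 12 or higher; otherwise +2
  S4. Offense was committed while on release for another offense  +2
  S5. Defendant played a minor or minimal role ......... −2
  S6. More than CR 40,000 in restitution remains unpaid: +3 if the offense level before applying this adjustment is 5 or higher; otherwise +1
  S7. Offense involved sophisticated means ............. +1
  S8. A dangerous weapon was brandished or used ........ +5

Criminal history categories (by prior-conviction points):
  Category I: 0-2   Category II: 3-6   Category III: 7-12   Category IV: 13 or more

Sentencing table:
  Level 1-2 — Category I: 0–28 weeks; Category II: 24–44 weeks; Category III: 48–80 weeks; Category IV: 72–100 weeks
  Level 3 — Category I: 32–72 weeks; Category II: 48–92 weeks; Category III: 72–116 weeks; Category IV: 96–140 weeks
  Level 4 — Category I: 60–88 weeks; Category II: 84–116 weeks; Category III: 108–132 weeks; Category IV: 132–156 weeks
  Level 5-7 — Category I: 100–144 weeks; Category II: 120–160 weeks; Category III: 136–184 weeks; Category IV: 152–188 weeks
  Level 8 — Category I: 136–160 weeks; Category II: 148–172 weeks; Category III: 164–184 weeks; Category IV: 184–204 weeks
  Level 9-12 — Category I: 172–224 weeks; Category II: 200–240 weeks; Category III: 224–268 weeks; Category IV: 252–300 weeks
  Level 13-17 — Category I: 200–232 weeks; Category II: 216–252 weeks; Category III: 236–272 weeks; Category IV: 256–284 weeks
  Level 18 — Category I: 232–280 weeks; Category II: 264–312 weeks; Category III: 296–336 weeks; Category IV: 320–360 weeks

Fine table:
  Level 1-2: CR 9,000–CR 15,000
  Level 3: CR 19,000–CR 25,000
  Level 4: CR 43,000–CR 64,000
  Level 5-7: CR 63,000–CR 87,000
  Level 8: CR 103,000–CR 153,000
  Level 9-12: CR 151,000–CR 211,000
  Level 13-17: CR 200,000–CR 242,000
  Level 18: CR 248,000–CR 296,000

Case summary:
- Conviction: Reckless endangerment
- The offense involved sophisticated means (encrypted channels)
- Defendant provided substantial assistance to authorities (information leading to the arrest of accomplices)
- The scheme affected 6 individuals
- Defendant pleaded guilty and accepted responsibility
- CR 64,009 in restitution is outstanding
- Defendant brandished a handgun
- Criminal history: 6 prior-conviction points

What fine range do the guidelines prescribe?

CR 151,000–CR 211,000

Base offense level for reckless endangerment: 7.
S1 applies: 7 − 2 = 5.
S2 applies: 5 − 3 = 2.
S3 applies (level before this adjustment is 2 < 12, so +2): 2 + 2 = 4.
S5 does not apply.
S6 applies (level before this adjustment is 4 < 5, so +1): 4 + 1 = 5.
S7 applies: 5 + 1 = 6.
S8 applies: 6 + 5 = 11.
Final offense level: 11.
Level 11 falls in the 9-12 band.
Fine table: Level 9-12 → CR 151,000–CR 211,000.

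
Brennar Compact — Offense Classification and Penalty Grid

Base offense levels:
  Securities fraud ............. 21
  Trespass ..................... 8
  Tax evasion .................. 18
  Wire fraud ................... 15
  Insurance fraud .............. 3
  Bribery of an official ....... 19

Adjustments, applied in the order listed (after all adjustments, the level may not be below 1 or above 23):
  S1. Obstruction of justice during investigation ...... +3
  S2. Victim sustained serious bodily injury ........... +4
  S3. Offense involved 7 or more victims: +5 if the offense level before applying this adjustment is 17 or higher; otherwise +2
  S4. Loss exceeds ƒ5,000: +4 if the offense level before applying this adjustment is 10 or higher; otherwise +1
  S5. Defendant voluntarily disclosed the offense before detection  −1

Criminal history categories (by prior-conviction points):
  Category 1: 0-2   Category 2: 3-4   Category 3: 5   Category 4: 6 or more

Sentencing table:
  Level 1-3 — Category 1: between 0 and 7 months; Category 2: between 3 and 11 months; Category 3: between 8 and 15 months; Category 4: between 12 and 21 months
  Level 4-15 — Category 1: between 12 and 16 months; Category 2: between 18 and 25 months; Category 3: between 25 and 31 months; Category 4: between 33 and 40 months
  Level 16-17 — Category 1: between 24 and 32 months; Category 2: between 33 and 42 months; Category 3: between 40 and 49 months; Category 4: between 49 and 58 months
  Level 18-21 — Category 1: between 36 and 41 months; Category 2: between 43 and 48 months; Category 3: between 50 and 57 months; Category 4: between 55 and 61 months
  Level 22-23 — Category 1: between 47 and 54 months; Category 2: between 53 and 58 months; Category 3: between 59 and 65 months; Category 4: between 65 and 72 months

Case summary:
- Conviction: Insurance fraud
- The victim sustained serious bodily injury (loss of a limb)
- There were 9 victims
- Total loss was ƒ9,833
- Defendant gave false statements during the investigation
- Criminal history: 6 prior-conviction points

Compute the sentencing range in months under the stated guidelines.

Base offense level for insurance fraud: 3.
S1 applies: 3 + 3 = 6.
S2 applies: 6 + 4 = 10.
S3 applies (level before this adjustment is 10 < 17, so +2): 10 + 2 = 12.
S4 applies (level before this adjustment is 12 ≥ 10, so +4): 12 + 4 = 16.
S5 does not apply.
Final offense level: 16.
Criminal history: 6 prior points → Category 4 (6+).
Level 16 falls in the 16-17 band.
Grid: Level 16-17 × Category 4 = 49-58 months.

49-58 months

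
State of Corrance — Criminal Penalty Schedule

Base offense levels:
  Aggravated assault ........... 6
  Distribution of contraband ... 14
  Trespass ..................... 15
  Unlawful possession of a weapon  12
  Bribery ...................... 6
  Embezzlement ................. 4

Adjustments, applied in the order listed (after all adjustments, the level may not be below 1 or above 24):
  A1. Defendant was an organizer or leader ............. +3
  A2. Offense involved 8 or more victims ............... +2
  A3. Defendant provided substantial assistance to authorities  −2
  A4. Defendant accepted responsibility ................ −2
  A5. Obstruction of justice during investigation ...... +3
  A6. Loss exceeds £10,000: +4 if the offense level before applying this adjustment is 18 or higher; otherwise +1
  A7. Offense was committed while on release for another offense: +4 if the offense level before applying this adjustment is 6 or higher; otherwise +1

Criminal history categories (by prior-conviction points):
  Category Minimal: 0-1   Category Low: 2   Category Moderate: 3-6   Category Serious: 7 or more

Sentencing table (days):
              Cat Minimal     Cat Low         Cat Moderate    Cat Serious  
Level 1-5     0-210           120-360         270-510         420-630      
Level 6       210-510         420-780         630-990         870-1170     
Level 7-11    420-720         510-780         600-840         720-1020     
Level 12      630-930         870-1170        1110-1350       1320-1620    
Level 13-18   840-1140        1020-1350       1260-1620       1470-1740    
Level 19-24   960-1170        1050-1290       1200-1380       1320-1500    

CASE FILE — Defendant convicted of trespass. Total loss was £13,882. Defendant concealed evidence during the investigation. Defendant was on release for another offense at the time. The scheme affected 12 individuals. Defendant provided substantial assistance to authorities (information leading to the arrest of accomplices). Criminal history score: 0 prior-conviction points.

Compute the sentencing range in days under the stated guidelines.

960-1170 days

Base offense level for trespass: 15.
A1 does not apply.
A2 applies: 15 + 2 = 17.
A3 applies: 17 − 2 = 15.
A5 applies: 15 + 3 = 18.
A6 applies (level before this adjustment is 18 ≥ 18, so +4): 18 + 4 = 22.
A7 applies (level before this adjustment is 22 ≥ 6, so +4): 22 + 4 = 26.
Level 26 exceeds the maximum of 24; capped at 24.
Final offense level: 24.
Criminal history: 0 prior points → Category Minimal (0-1).
Level 24 falls in the 19-24 band.
Grid: Level 19-24 × Category Minimal = 960-1170 days.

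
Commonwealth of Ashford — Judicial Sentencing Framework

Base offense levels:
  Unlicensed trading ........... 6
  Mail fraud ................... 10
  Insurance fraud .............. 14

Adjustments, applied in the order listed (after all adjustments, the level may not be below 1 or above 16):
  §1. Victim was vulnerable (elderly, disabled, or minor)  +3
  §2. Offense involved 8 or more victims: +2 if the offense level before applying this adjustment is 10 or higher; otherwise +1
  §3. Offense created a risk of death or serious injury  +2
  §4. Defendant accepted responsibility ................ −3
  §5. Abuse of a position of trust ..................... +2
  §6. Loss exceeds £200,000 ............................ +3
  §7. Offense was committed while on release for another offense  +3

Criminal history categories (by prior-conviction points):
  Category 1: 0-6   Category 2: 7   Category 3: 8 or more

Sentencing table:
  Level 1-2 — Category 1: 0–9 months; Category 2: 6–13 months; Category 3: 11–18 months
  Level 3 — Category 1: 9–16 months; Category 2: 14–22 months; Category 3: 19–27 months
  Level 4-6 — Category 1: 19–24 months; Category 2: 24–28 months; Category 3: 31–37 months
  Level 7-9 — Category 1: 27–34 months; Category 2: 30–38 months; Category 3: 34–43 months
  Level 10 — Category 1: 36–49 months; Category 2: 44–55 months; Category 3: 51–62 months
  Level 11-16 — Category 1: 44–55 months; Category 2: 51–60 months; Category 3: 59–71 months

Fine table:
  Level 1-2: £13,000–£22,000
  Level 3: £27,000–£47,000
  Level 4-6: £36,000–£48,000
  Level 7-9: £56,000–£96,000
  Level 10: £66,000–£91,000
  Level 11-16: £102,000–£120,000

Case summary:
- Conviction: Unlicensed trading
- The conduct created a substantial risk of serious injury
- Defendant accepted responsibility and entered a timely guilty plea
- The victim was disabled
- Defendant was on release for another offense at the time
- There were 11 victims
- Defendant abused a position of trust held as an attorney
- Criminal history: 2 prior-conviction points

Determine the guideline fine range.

£102,000–£120,000

Base offense level for unlicensed trading: 6.
§1 applies: 6 + 3 = 9.
§2 applies (level before this adjustment is 9 < 10, so +1): 9 + 1 = 10.
§3 applies: 10 + 2 = 12.
§4 applies: 12 − 3 = 9.
§5 applies: 9 + 2 = 11.
§6 does not apply.
§7 applies: 11 + 3 = 14.
Final offense level: 14.
Level 14 falls in the 11-16 band.
Fine table: Level 11-16 → £102,000–£120,000.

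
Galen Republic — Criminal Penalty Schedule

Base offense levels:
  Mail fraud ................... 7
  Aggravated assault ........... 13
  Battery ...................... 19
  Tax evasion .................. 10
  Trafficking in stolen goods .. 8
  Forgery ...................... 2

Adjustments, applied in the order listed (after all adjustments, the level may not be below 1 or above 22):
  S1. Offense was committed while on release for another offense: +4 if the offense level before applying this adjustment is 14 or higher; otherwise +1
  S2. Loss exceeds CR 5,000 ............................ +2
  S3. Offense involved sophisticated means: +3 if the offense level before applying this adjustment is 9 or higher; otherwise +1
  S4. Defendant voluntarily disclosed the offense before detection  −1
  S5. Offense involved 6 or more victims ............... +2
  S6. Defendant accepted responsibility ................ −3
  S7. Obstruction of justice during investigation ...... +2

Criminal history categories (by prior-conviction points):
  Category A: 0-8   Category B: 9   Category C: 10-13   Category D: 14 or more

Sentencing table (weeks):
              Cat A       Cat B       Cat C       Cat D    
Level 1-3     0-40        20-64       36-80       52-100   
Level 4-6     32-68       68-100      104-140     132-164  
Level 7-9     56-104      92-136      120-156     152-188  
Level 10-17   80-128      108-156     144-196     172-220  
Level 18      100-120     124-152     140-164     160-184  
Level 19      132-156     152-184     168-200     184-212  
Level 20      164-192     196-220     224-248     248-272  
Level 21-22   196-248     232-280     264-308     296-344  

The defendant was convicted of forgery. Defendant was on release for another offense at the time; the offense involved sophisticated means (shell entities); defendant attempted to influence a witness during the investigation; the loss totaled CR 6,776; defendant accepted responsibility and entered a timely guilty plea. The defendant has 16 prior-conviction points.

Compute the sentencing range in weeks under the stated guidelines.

132-164 weeks

Base offense level for forgery: 2.
S1 applies (level before this adjustment is 2 < 14, so +1): 2 + 1 = 3.
S2 applies: 3 + 2 = 5.
S3 applies (level before this adjustment is 5 < 9, so +1): 5 + 1 = 6.
S4 does not apply.
S5 does not apply.
S6 applies: 6 − 3 = 3.
S7 applies: 3 + 2 = 5.
Final offense level: 5.
Criminal history: 16 prior points → Category D (14+).
Level 5 falls in the 4-6 band.
Grid: Level 4-6 × Category D = 132-164 weeks.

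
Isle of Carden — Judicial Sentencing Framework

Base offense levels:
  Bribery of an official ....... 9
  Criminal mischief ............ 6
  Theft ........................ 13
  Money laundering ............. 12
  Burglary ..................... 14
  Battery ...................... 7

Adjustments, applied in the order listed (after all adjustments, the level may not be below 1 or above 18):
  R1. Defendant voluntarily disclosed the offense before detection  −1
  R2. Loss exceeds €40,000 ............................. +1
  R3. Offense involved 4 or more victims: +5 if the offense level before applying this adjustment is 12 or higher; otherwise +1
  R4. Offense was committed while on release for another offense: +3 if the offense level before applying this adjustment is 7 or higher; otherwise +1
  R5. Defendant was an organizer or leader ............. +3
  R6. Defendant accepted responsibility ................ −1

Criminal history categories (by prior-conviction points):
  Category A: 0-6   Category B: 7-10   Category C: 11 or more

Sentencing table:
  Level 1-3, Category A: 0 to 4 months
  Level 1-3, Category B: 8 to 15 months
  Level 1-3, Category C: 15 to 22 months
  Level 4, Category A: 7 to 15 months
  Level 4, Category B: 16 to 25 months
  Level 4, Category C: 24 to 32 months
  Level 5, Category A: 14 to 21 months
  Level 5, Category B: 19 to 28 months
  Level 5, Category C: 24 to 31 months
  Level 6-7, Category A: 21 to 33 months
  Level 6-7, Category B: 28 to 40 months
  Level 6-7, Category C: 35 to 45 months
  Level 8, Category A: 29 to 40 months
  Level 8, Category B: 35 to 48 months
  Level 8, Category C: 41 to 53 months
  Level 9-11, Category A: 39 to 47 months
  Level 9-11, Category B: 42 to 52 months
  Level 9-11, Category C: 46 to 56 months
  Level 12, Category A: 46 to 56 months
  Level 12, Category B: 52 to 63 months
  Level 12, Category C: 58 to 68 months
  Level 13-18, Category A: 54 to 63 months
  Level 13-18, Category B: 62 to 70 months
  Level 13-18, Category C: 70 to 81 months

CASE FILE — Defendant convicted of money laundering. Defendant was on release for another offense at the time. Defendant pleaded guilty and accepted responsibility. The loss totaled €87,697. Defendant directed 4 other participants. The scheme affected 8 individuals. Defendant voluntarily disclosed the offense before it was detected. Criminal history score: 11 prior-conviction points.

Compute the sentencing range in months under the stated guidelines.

Base offense level for money laundering: 12.
R1 applies: 12 − 1 = 11.
R2 applies: 11 + 1 = 12.
R3 applies (level before this adjustment is 12 ≥ 12, so +5): 12 + 5 = 17.
R4 applies (level before this adjustment is 17 ≥ 7, so +3): 17 + 3 = 20.
R5 applies: 20 + 3 = 23.
R6 applies: 23 − 1 = 22.
Level 22 exceeds the maximum of 18; capped at 18.
Final offense level: 18.
Criminal history: 11 prior points → Category C (11+).
Level 18 falls in the 13-18 band.
Grid: Level 13-18 × Category C = 70-81 months.

70-81 months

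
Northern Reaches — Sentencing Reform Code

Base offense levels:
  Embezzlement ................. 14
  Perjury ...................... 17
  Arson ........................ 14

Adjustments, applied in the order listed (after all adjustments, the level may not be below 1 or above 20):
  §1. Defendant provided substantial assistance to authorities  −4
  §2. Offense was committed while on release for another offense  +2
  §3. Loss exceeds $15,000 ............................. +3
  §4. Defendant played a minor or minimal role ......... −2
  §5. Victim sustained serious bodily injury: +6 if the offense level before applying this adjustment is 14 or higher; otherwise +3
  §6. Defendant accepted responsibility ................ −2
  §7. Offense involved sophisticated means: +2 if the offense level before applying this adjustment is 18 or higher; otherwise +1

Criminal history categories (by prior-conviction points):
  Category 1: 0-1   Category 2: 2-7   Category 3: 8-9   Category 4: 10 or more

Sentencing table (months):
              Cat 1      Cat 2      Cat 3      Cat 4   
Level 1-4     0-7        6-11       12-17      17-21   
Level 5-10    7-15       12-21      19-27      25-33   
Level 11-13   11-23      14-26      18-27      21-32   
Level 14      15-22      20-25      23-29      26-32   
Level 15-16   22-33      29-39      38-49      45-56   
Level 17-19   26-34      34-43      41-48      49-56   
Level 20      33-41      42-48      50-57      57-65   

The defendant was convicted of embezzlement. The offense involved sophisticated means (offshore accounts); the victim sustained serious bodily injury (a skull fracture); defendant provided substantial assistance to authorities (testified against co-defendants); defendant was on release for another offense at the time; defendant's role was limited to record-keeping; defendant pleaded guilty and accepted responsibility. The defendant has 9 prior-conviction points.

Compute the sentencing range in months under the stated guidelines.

18-27 months

Base offense level for embezzlement: 14.
§1 applies: 14 − 4 = 10.
§2 applies: 10 + 2 = 12.
§3 does not apply.
§4 applies: 12 − 2 = 10.
§5 applies (level before this adjustment is 10 < 14, so +3): 10 + 3 = 13.
§6 applies: 13 − 2 = 11.
§7 applies (level before this adjustment is 11 < 18, so +1): 11 + 1 = 12.
Final offense level: 12.
Criminal history: 9 prior points → Category 3 (8-9).
Level 12 falls in the 11-13 band.
Grid: Level 11-13 × Category 3 = 18-27 months.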